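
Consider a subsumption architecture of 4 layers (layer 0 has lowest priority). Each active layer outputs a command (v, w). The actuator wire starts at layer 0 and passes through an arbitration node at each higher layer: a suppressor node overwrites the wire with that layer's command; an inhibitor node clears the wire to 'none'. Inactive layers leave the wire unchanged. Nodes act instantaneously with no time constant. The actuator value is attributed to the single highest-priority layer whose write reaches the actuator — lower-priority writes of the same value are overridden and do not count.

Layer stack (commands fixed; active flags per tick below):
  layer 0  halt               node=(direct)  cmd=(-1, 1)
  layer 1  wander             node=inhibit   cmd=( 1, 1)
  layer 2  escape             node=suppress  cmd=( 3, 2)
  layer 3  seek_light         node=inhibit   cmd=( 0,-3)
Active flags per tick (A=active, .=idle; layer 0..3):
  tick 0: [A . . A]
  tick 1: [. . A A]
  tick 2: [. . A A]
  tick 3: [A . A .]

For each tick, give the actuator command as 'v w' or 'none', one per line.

none
none
none
3 2

tick 0:
  layer 0 (halt) active — direct: (-1, 1)
  layer 1 (wander) idle — unchanged: (-1, 1)
  layer 2 (escape) idle — unchanged: (-1, 1)
  layer 3 (seek_light) active — inhibits: none
  → actuator none
tick 1:
  layer 0 (halt) idle — none
  layer 1 (wander) idle — unchanged: none
  layer 2 (escape) active — suppresses: (3, 2)
  layer 3 (seek_light) active — inhibits: none
  → actuator none
tick 2:
  layer 0 (halt) idle — none
  layer 1 (wander) idle — unchanged: none
  layer 2 (escape) active — suppresses: (3, 2)
  layer 3 (seek_light) active — inhibits: none
  → actuator none
tick 3:
  layer 0 (halt) active — direct: (-1, 1)
  layer 1 (wander) idle — unchanged: (-1, 1)
  layer 2 (escape) active — suppresses: (3, 2)
  layer 3 (seek_light) idle — unchanged: (3, 2)
  → actuator (3, 2)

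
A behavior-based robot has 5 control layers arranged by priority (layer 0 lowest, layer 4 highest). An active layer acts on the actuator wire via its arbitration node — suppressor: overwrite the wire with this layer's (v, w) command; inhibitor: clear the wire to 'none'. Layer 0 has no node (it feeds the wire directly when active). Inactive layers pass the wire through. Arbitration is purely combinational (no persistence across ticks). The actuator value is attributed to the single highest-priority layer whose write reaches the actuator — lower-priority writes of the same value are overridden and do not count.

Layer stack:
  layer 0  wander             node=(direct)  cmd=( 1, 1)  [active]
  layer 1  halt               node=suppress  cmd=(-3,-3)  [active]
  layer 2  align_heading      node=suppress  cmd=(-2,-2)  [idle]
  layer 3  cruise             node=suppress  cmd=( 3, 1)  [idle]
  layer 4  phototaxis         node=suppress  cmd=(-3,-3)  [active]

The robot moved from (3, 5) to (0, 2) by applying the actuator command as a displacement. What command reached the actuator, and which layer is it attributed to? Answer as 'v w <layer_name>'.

displacement = (0, 2) − (3, 5) = (-3, -3)
layer 0 (wander) active — direct: (1, 1)
layer 1 (halt) active — suppresses: (-3, -3)
layer 2 (align_heading) idle — unchanged: (-3, -3)
layer 3 (cruise) idle — unchanged: (-3, -3)
layer 4 (phototaxis) active — suppresses: (-3, -3)
→ actuator (-3, -3) — from layer 4 (phototaxis)

-3 -3 phototaxis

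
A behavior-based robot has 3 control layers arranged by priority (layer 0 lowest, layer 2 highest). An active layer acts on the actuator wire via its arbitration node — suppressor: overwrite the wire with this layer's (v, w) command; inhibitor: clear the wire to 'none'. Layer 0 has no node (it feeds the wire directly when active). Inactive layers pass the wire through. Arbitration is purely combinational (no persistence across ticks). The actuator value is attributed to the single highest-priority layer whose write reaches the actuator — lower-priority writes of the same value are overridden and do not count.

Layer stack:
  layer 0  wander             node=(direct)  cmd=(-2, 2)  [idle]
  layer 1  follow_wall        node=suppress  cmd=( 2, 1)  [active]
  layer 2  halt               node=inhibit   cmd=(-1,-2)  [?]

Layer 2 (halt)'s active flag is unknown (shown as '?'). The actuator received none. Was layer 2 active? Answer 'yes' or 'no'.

If layer 2 is active=yes:
  actuator would be none
If layer 2 is active=no:
  actuator would be (2, 1)
Observed none, so layer 2 was active.

yes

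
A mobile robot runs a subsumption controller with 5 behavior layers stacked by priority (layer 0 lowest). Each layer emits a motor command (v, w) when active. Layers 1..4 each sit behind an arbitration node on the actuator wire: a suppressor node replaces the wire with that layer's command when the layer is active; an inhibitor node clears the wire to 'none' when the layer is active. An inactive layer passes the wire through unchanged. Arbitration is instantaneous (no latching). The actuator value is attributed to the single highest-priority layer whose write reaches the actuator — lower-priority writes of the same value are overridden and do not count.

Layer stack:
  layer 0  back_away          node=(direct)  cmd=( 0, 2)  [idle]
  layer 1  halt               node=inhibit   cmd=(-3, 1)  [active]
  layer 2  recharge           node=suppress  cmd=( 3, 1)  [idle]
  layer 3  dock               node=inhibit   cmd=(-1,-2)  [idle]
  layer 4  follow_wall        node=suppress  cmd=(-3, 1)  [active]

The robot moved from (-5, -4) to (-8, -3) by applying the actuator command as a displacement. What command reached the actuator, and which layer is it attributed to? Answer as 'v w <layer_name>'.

displacement = (-8, -3) − (-5, -4) = (-3, 1)
layer 0 (back_away) idle — none
layer 1 (halt) active — inhibits: none
layer 2 (recharge) idle — unchanged: none
layer 3 (dock) idle — unchanged: none
layer 4 (follow_wall) active — suppresses: (-3, 1)
→ actuator (-3, 1) — from layer 4 (follow_wall)

-3 1 follow_wall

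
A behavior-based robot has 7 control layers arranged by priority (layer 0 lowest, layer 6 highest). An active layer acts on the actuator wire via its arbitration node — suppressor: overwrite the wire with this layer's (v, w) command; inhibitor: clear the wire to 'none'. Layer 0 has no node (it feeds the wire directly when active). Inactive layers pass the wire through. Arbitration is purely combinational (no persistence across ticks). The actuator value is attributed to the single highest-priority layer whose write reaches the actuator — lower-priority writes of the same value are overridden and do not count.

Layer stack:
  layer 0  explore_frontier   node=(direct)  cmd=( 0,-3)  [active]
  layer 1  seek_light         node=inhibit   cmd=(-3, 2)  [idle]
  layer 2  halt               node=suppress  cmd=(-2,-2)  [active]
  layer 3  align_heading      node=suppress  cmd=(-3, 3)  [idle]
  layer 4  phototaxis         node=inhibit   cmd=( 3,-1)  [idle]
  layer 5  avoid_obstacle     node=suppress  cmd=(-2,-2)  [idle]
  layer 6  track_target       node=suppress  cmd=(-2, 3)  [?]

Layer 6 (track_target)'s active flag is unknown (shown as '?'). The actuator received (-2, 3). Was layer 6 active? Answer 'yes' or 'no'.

If layer 6 is active=yes:
  actuator would be (-2, 3)
If layer 6 is active=no:
  actuator would be (-2, -2)
Observed (-2, 3), so layer 6 was active.

yes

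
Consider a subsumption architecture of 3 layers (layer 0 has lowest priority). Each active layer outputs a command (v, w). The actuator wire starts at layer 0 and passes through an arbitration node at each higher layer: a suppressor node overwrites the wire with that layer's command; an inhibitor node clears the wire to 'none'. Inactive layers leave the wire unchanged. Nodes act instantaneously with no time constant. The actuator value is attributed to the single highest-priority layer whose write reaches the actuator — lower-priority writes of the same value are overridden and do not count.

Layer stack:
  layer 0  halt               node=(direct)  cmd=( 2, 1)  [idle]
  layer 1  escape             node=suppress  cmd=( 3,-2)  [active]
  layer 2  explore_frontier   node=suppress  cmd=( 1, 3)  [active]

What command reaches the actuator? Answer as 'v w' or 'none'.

1 3

[0] halt off; wire := none
[1] escape on (suppress); wire := (3, -2)
[2] explore_frontier on (suppress); wire := (1, 3)
output (1, 3)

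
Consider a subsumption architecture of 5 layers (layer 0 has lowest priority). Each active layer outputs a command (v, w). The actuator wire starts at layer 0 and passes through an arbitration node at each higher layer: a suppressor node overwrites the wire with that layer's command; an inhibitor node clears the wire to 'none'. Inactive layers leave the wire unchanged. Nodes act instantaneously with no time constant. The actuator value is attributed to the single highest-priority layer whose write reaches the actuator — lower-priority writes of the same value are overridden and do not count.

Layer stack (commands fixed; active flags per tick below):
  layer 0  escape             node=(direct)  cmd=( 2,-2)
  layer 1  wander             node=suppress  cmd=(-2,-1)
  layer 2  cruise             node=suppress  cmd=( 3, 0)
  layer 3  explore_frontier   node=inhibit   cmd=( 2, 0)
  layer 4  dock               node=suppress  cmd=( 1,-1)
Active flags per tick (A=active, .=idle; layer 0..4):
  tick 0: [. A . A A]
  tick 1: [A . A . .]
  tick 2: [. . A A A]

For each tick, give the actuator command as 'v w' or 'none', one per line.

1 -1
3 0
1 -1

tick 0:
  L0 escape: idle → wire = none
  L1 wander: active, suppressor → wire = (-2, -1)
  L2 cruise: idle → wire stays (-2, -1)
  L3 explore_frontier: active, inhibitor → wire = none
  L4 dock: active, suppressor → wire = (1, -1)
  actuator = (1, -1)
tick 1:
  L0 escape: active, feeds wire = (2, -2)
  L1 wander: idle → wire stays (2, -2)
  L2 cruise: active, suppressor → wire = (3, 0)
  L3 explore_frontier: idle → wire stays (3, 0)
  L4 dock: idle → wire stays (3, 0)
  actuator = (3, 0)
tick 2:
  L0 escape: idle → wire = none
  L1 wander: idle → wire stays none
  L2 cruise: active, suppressor → wire = (3, 0)
  L3 explore_frontier: active, inhibitor → wire = none
  L4 dock: active, suppressor → wire = (1, -1)
  actuator = (1, -1)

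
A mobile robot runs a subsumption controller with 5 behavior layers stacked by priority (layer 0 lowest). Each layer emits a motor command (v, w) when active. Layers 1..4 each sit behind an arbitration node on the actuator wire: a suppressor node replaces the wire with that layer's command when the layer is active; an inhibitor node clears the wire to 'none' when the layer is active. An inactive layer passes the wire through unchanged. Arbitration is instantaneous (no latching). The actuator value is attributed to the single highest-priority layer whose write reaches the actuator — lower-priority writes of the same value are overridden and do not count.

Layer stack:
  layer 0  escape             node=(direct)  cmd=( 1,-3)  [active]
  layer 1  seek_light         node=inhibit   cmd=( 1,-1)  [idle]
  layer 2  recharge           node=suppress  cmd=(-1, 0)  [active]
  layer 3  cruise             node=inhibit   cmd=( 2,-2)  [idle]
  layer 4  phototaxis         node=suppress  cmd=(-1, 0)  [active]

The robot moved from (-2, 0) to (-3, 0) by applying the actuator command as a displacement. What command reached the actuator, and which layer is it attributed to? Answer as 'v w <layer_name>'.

-1 0 phototaxis

displacement = (-3, 0) − (-2, 0) = (-1, 0)
layer 0 (escape) active — direct: (1, -3)
layer 1 (seek_light) idle — unchanged: (1, -3)
layer 2 (recharge) active — suppresses: (-1, 0)
layer 3 (cruise) idle — unchanged: (-1, 0)
layer 4 (phototaxis) active — suppresses: (-1, 0)
→ actuator (-1, 0) — from layer 4 (phototaxis)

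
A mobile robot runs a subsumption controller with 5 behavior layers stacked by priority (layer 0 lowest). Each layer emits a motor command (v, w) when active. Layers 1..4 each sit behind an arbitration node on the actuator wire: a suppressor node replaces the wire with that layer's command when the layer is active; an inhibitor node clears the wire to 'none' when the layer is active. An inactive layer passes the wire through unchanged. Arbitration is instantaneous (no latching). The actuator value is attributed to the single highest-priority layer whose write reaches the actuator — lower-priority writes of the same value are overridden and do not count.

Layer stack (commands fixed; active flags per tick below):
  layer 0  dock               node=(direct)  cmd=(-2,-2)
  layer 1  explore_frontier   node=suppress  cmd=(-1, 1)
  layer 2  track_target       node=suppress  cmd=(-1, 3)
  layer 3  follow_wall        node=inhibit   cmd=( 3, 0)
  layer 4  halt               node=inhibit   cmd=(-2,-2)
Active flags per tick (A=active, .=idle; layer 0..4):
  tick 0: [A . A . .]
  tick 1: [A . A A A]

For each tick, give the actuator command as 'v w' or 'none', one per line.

tick 0:
  [0] dock on; wire := (-2, -2)
  [1] explore_frontier off; pass (-2, -2)
  [2] track_target on (suppress); wire := (-1, 3)
  [3] follow_wall off; pass (-1, 3)
  [4] halt off; pass (-1, 3)
  output (-1, 3)
tick 1:
  [0] dock on; wire := (-2, -2)
  [1] explore_frontier off; pass (-2, -2)
  [2] track_target on (suppress); wire := (-1, 3)
  [3] follow_wall on (inhibit); wire := none
  [4] halt on (inhibit); wire := none
  output none

-1 3
none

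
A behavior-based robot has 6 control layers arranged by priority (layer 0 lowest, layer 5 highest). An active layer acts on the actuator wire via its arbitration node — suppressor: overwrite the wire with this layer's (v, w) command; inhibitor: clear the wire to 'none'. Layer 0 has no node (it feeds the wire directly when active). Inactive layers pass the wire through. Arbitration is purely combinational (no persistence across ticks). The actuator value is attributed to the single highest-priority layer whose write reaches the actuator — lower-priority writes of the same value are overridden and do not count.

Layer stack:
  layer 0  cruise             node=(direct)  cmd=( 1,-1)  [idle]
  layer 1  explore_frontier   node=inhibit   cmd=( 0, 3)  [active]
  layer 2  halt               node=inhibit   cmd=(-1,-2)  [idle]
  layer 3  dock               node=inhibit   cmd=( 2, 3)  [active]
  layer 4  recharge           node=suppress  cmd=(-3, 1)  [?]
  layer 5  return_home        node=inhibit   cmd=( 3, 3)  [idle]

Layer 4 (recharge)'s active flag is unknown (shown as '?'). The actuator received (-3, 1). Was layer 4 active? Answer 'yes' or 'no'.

If layer 4 is active=yes:
  actuator would be (-3, 1)
If layer 4 is active=no:
  actuator would be none
Observed (-3, 1), so layer 4 was active.

yes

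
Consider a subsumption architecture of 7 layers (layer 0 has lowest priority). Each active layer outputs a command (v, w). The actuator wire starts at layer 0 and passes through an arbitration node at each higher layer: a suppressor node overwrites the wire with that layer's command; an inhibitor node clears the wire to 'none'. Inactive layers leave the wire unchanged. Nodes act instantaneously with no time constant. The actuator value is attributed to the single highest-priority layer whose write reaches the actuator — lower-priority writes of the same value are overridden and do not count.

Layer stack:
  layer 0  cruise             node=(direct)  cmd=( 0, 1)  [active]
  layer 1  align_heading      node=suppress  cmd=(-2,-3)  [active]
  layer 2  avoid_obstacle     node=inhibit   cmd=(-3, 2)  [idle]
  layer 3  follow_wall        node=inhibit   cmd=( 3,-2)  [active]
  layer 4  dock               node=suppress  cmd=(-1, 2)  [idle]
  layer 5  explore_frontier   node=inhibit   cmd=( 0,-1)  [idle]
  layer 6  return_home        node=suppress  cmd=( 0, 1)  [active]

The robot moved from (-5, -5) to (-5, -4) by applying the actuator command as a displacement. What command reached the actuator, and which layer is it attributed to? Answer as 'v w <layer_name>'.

0 1 return_home

displacement = (-5, -4) − (-5, -5) = (0, 1)
layer 0 (cruise) active — direct: (0, 1)
layer 1 (align_heading) active — suppresses: (-2, -3)
layer 2 (avoid_obstacle) idle — unchanged: (-2, -3)
layer 3 (follow_wall) active — inhibits: none
layer 4 (dock) idle — unchanged: none
layer 5 (explore_frontier) idle — unchanged: none
layer 6 (return_home) active — suppresses: (0, 1)
→ actuator (0, 1) — from layer 6 (return_home)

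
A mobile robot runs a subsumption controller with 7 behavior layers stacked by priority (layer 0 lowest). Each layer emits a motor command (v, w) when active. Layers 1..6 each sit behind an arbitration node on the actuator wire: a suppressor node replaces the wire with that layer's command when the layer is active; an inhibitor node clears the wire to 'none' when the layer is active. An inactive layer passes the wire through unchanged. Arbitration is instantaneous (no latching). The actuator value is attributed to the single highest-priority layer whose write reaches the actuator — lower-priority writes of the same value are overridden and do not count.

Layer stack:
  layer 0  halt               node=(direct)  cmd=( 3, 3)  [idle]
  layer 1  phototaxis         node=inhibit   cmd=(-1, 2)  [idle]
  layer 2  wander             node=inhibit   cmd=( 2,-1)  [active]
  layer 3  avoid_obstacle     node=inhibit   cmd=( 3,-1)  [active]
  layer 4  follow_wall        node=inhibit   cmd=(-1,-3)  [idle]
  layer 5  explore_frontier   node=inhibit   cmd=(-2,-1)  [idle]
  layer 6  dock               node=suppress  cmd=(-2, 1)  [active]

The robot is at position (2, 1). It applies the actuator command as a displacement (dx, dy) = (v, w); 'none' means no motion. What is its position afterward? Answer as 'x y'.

[0] halt off; wire := none
[1] phototaxis off; pass none
[2] wander on (inhibit); wire := none
[3] avoid_obstacle on (inhibit); wire := none
[4] follow_wall off; pass none
[5] explore_frontier off; pass none
[6] dock on (suppress); wire := (-2, 1)
output (-2, 1)
position: (2, 1) + (-2, 1) = (0, 2)

0 2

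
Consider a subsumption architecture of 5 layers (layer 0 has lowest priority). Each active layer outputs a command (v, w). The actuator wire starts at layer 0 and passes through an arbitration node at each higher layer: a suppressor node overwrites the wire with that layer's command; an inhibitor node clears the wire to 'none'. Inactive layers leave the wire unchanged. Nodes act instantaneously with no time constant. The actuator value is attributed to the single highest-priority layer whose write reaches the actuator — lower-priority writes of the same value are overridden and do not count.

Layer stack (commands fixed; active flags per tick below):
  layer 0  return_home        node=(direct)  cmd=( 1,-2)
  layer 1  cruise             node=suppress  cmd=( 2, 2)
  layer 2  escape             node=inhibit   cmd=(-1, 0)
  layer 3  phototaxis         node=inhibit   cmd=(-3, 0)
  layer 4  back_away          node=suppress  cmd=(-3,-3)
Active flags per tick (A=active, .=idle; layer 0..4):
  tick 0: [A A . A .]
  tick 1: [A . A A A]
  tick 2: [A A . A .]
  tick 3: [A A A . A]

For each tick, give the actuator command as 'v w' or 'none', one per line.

tick 0:
  layer 0 (return_home) active — direct: (1, -2)
  layer 1 (cruise) active — suppresses: (2, 2)
  layer 2 (escape) idle — unchanged: (2, 2)
  layer 3 (phototaxis) active — inhibits: none
  layer 4 (back_away) idle — unchanged: none
  → actuator none
tick 1:
  layer 0 (return_home) active — direct: (1, -2)
  layer 1 (cruise) idle — unchanged: (1, -2)
  layer 2 (escape) active — inhibits: none
  layer 3 (phototaxis) active — inhibits: none
  layer 4 (back_away) active — suppresses: (-3, -3)
  → actuator (-3, -3)
tick 2:
  layer 0 (return_home) active — direct: (1, -2)
  layer 1 (cruise) active — suppresses: (2, 2)
  layer 2 (escape) idle — unchanged: (2, 2)
  layer 3 (phototaxis) active — inhibits: none
  layer 4 (back_away) idle — unchanged: none
  → actuator none
tick 3:
  layer 0 (return_home) active — direct: (1, -2)
  layer 1 (cruise) active — suppresses: (2, 2)
  layer 2 (escape) active — inhibits: none
  layer 3 (phototaxis) idle — unchanged: none
  layer 4 (back_away) active — suppresses: (-3, -3)
  → actuator (-3, -3)

none
-3 -3
none
-3 -3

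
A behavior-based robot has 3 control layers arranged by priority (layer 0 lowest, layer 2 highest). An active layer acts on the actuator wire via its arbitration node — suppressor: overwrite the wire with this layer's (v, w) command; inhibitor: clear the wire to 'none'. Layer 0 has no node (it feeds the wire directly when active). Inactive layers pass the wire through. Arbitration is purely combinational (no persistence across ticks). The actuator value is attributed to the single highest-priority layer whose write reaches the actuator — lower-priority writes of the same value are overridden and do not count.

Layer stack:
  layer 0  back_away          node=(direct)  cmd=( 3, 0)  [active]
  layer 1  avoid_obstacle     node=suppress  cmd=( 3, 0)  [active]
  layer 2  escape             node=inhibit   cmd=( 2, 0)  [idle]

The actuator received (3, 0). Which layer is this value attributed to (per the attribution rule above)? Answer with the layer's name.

avoid_obstacle

L0 back_away: active, feeds wire = (3, 0)
L1 avoid_obstacle: active, suppressor → wire = (3, 0)
L2 escape: idle → wire stays (3, 0)
actuator = (3, 0)
last writer: layer 1 = avoid_obstacle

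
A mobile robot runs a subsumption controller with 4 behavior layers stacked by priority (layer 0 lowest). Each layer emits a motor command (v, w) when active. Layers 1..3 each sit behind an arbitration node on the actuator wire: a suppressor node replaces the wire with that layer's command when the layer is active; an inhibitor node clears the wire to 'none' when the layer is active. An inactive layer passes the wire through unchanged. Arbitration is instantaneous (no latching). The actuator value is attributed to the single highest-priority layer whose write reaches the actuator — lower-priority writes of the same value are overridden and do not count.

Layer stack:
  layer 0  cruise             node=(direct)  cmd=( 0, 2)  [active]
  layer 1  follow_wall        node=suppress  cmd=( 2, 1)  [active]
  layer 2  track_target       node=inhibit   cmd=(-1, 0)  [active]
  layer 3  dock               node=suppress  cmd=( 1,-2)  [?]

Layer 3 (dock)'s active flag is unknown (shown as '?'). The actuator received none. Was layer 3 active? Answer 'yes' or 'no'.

no

If layer 3 is active=yes:
  actuator would be (1, -2)
If layer 3 is active=no:
  actuator would be none
Observed none, so layer 3 was idle.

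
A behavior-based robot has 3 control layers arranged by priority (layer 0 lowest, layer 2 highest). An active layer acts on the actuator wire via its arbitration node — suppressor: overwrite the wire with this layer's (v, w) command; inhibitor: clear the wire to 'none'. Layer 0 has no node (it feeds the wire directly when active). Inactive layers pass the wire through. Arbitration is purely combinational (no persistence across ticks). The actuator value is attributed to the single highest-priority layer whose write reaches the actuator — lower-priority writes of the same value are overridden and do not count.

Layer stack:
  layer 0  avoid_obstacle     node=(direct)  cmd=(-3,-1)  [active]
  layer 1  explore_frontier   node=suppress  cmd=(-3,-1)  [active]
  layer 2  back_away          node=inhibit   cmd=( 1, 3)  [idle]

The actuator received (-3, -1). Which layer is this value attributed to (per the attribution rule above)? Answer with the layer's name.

[0] avoid_obstacle on; wire := (-3, -1)
[1] explore_frontier on (suppress); wire := (-3, -1)
[2] back_away off; pass (-3, -1)
output (-3, -1)
last writer: layer 1 = explore_frontier

explore_frontier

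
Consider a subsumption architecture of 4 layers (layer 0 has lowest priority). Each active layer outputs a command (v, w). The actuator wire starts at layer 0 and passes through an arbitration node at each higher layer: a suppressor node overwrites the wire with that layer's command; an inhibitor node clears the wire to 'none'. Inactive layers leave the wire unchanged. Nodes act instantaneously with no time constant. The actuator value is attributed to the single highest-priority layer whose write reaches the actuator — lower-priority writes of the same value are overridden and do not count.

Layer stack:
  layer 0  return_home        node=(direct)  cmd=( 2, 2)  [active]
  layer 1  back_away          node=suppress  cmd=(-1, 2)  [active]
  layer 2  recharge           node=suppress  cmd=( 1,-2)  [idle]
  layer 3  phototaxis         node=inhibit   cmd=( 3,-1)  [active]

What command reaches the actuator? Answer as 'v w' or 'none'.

layer 0 (return_home) active — direct: (2, 2)
layer 1 (back_away) active — suppresses: (-1, 2)
layer 2 (recharge) idle — unchanged: (-1, 2)
layer 3 (phototaxis) active — inhibits: none
→ actuator none

none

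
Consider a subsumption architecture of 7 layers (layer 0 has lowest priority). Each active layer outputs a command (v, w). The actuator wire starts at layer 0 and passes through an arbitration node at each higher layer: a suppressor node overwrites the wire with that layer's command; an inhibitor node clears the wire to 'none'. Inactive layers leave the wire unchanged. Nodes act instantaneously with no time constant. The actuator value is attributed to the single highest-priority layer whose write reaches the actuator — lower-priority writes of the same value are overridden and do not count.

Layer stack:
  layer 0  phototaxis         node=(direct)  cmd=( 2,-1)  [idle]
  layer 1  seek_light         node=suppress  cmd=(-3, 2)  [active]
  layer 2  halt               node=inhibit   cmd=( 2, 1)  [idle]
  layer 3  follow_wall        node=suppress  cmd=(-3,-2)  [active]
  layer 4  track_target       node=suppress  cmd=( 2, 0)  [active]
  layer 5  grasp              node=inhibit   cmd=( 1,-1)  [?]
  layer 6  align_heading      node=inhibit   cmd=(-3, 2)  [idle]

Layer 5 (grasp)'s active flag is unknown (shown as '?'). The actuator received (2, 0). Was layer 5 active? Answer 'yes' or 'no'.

no

If layer 5 is active=yes:
  actuator would be none
If layer 5 is active=no:
  actuator would be (2, 0)
Observed (2, 0), so layer 5 was idle.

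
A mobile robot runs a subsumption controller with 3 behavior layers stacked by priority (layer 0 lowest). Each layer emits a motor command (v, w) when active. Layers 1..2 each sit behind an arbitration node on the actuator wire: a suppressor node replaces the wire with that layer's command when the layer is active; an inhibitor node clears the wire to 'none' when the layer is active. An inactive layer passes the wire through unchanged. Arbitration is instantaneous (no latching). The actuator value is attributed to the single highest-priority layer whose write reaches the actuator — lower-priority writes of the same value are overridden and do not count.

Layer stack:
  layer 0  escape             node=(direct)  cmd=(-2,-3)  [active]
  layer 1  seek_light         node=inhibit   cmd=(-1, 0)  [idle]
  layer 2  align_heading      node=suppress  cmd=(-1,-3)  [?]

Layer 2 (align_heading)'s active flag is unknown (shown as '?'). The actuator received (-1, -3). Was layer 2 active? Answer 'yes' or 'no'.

If layer 2 is active=yes:
  actuator would be (-1, -3)
If layer 2 is active=no:
  actuator would be (-2, -3)
Observed (-1, -3), so layer 2 was active.

yes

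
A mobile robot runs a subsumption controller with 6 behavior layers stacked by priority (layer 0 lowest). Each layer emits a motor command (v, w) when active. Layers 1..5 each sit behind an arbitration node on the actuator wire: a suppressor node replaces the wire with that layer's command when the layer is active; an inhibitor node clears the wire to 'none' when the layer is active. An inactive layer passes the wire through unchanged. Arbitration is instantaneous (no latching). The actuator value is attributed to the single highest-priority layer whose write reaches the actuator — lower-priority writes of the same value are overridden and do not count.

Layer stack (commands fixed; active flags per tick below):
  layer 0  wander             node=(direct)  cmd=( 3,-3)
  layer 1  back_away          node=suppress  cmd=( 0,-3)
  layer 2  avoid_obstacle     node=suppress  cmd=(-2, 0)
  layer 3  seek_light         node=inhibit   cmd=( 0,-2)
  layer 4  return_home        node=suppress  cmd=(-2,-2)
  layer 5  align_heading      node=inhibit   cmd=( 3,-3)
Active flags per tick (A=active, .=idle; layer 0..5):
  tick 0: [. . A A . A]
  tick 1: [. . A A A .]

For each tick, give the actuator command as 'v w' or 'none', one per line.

tick 0:
  [0] wander off; wire := none
  [1] back_away off; pass none
  [2] avoid_obstacle on (suppress); wire := (-2, 0)
  [3] seek_light on (inhibit); wire := none
  [4] return_home off; pass none
  [5] align_heading on (inhibit); wire := none
  output none
tick 1:
  [0] wander off; wire := none
  [1] back_away off; pass none
  [2] avoid_obstacle on (suppress); wire := (-2, 0)
  [3] seek_light on (inhibit); wire := none
  [4] return_home on (suppress); wire := (-2, -2)
  [5] align_heading off; pass (-2, -2)
  output (-2, -2)

none
-2 -2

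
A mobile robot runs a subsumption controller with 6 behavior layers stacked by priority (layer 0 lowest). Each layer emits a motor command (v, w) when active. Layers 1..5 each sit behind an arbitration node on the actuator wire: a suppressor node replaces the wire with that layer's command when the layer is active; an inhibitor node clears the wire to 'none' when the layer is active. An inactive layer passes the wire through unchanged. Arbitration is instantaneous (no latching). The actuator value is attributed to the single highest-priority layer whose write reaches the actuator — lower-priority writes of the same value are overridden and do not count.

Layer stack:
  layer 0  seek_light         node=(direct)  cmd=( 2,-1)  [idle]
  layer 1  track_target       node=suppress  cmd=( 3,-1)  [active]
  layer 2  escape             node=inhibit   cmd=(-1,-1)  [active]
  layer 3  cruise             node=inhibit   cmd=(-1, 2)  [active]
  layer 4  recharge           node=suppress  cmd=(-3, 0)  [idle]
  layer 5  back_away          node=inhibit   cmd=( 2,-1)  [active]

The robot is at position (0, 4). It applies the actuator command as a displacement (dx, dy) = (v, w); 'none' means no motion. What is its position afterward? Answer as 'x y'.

0 4

[0] seek_light off; wire := none
[1] track_target on (suppress); wire := (3, -1)
[2] escape on (inhibit); wire := none
[3] cruise on (inhibit); wire := none
[4] recharge off; pass none
[5] back_away on (inhibit); wire := none
output none
position: (0, 4) + none = (0, 4)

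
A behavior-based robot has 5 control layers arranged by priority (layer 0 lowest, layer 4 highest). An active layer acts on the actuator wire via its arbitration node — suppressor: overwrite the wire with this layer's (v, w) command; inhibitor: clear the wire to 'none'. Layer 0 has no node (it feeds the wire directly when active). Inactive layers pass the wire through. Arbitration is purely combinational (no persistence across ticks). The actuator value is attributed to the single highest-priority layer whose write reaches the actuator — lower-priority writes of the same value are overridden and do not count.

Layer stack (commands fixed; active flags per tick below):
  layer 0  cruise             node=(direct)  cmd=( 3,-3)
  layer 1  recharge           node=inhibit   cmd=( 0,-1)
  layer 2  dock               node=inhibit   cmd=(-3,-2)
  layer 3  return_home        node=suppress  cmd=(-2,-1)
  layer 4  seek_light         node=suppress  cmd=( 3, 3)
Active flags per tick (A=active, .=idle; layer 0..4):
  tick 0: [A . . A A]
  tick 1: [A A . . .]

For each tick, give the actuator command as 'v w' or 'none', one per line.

3 3
none

tick 0:
  layer 0 (cruise) active — direct: (3, -3)
  layer 1 (recharge) idle — unchanged: (3, -3)
  layer 2 (dock) idle — unchanged: (3, -3)
  layer 3 (return_home) active — suppresses: (-2, -1)
  layer 4 (seek_light) active — suppresses: (3, 3)
  → actuator (3, 3)
tick 1:
  layer 0 (cruise) active — direct: (3, -3)
  layer 1 (recharge) active — inhibits: none
  layer 2 (dock) idle — unchanged: none
  layer 3 (return_home) idle — unchanged: none
  layer 4 (seek_light) idle — unchanged: none
  → actuator none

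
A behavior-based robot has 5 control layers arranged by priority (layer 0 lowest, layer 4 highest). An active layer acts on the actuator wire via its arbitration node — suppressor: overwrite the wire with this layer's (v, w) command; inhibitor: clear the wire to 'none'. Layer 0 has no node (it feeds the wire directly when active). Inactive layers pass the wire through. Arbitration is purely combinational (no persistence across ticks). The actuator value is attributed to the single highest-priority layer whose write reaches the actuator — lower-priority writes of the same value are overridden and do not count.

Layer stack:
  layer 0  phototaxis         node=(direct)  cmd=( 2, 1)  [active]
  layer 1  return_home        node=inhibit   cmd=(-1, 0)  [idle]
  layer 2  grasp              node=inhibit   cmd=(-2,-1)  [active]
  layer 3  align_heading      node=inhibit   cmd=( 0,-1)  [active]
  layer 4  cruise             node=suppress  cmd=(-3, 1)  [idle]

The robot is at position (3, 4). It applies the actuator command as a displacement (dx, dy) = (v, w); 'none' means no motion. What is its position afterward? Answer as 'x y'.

3 4

[0] phototaxis on; wire := (2, 1)
[1] return_home off; pass (2, 1)
[2] grasp on (inhibit); wire := none
[3] align_heading on (inhibit); wire := none
[4] cruise off; pass none
output none
position: (3, 4) + none = (3, 4)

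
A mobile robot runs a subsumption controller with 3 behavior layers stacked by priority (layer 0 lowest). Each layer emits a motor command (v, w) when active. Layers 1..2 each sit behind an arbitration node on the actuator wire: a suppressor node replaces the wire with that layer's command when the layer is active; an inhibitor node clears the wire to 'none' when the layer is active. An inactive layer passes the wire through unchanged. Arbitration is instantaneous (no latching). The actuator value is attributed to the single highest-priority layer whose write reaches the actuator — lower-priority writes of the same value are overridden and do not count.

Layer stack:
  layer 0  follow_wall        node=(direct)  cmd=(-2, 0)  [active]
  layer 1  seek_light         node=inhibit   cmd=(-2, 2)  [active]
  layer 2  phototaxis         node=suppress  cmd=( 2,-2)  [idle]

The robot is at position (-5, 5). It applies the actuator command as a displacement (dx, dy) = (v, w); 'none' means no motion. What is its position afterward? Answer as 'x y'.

-5 5

[0] follow_wall on; wire := (-2, 0)
[1] seek_light on (inhibit); wire := none
[2] phototaxis off; pass none
output none
position: (-5, 5) + none = (-5, 5)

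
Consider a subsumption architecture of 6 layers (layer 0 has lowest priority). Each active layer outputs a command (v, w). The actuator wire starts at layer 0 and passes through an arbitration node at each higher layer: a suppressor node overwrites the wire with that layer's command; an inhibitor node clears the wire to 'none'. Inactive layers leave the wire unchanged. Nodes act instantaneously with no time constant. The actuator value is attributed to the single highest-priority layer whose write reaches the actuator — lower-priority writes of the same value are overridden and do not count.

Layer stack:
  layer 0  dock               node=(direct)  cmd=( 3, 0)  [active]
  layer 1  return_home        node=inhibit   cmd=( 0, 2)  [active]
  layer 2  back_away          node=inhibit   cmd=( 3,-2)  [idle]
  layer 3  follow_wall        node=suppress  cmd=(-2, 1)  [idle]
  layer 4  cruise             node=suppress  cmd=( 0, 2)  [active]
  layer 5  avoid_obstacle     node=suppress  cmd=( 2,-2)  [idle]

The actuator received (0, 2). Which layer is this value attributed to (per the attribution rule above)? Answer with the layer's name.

cruise

layer 0 (dock) active — direct: (3, 0)
layer 1 (return_home) active — inhibits: none
layer 2 (back_away) idle — unchanged: none
layer 3 (follow_wall) idle — unchanged: none
layer 4 (cruise) active — suppresses: (0, 2)
layer 5 (avoid_obstacle) idle — unchanged: (0, 2)
→ actuator (0, 2)
last writer: layer 4 = cruise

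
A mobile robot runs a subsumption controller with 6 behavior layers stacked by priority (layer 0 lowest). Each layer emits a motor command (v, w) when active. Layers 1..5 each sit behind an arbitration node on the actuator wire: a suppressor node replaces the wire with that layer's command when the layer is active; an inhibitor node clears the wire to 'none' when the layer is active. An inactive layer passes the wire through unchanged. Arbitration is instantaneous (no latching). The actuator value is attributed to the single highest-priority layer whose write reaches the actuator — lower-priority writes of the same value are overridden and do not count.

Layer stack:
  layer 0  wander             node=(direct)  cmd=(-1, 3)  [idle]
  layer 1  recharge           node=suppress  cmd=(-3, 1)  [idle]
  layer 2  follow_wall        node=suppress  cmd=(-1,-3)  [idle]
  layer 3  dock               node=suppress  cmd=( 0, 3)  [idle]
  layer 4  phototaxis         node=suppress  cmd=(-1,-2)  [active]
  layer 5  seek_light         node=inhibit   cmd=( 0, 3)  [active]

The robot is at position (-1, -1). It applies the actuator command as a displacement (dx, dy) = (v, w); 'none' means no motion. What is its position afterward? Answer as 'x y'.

-1 -1

L0 wander: idle → wire = none
L1 recharge: idle → wire stays none
L2 follow_wall: idle → wire stays none
L3 dock: idle → wire stays none
L4 phototaxis: active, suppressor → wire = (-1, -2)
L5 seek_light: active, inhibitor → wire = none
actuator = none
position: (-1, -1) + none = (-1, -1)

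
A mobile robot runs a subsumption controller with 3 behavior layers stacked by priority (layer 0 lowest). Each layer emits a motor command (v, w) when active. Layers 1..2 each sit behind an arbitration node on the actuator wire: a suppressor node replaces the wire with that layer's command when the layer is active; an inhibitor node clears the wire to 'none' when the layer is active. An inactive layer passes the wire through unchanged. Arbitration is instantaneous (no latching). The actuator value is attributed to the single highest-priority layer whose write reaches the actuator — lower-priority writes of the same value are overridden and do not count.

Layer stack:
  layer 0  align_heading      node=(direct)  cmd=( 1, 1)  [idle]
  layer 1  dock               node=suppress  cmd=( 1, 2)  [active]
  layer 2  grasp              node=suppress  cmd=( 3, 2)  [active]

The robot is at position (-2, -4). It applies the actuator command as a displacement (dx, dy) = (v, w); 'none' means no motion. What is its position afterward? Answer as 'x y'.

[0] align_heading off; wire := none
[1] dock on (suppress); wire := (1, 2)
[2] grasp on (suppress); wire := (3, 2)
output (3, 2)
position: (-2, -4) + (3, 2) = (1, -2)

1 -2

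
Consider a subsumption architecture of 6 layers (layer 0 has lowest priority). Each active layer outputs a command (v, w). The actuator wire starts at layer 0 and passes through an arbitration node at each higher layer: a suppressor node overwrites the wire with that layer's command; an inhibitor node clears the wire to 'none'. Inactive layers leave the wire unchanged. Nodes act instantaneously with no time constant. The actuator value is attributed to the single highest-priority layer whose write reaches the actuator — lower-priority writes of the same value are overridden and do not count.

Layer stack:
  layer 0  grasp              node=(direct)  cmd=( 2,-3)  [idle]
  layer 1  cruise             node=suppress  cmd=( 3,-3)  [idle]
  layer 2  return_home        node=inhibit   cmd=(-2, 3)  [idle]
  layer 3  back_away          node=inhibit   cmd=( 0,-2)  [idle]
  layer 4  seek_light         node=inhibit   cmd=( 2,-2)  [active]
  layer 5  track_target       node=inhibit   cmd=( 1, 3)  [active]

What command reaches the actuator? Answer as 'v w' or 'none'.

[0] grasp off; wire := none
[1] cruise off; pass none
[2] return_home off; pass none
[3] back_away off; pass none
[4] seek_light on (inhibit); wire := none
[5] track_target on (inhibit); wire := none
output none

none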